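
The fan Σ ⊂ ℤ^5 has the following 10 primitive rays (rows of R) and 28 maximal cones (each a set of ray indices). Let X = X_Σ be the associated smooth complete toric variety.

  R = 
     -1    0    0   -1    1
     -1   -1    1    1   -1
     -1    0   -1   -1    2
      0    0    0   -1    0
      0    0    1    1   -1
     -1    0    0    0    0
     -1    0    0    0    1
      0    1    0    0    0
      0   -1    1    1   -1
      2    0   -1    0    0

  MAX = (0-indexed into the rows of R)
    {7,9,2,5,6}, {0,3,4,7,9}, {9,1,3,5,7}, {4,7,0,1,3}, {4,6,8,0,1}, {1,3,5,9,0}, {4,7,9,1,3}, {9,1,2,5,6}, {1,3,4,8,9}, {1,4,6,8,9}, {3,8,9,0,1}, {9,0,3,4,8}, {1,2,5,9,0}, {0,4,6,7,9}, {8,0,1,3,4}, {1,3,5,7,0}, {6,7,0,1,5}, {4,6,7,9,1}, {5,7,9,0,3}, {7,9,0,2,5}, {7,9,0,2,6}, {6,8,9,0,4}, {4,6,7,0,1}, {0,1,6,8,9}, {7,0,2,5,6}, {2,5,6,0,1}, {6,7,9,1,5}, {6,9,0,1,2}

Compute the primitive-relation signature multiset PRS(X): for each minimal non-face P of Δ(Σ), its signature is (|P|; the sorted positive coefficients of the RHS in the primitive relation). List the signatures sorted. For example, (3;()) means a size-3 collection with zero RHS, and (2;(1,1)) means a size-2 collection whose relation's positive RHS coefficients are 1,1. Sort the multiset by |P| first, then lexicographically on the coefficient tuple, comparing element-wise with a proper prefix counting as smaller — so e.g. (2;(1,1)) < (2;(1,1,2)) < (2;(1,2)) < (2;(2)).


Σ has 11 primitive collections:

  P={2,4}:  v_{2} + v_{4} = v_{6}  →  sig = (2;(1))
  P={3,6}:  v_{3} + v_{6} = v_{0}  →  sig = (2;(1))
  P={5,8}:  v_{5} + v_{8} = v_{1}  →  sig = (2;(1))
  P={7,8}:  v_{7} + v_{8} = v_{4}  →  sig = (2;(1))
  P={4,5}:  v_{4} + v_{5} = v_{1} + v_{7}  →  sig = (2;(1,1))
  P={2,8}:  v_{2} + v_{8} = v_{0} + v_{1} + v_{6} + v_{9}  →  sig = (2;(1,1,1,1))
  P={2,3}:  v_{2} + v_{3} = 2·v_{0} + v_{5} + v_{9}  →  sig = (2;(1,1,2))
  P={1,2,7}:  v_{1} + v_{2} + v_{7} = v_{5} + v_{6}  →  sig = (3;(1,1))
  P={0,1,7,9}:  v_{0} + v_{1} + v_{7} + v_{9} = 0  →  sig = (4;())
  P={0,1,4,9}:  v_{0} + v_{1} + v_{4} + v_{9} = v_{8}  →  sig = (4;(1))
  P={0,5,6,9}:  v_{0} + v_{5} + v_{6} + v_{9} = v_{2}  →  sig = (4;(1))

Sorted signature multiset PRS(X):
    |P|=2: 7 collections, coeffs (1), (1), (1), (1), (1,1), (1,1,1,1), (1,1,2)
    |P|=3: 1 collection, coeffs (1,1)
    |P|=4: 3 collections, coeffs (), (1), (1)


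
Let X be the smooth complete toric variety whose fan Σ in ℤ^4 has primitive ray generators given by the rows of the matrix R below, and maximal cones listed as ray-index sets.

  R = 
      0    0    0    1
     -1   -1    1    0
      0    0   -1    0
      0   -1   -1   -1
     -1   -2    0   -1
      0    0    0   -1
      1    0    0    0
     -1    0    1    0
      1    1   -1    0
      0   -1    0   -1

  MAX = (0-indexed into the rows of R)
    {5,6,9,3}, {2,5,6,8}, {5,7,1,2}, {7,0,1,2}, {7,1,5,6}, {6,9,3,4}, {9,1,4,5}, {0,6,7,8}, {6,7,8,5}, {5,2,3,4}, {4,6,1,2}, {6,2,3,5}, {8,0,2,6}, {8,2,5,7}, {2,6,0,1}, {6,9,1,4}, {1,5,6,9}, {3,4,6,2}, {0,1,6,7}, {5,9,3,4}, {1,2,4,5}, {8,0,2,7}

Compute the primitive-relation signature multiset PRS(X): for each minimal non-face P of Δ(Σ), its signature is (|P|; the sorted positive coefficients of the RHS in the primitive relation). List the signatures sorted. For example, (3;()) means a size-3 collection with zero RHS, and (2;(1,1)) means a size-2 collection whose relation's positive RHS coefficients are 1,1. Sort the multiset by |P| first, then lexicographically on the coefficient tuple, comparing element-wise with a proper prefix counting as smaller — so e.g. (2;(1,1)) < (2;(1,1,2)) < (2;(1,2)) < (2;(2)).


16 collections generate NE(X_Σ); each relation:

  P={0,5}:  v_{0} + v_{5} = 0  →  sig = (2;())
  P={1,8}:  v_{1} + v_{8} = 0  →  sig = (2;())
  P={1,3}:  v_{1} + v_{3} = v_{4}  →  sig = (2;(1))
  P={2,9}:  v_{2} + v_{9} = v_{3}  →  sig = (2;(1))
  P={4,8}:  v_{4} + v_{8} = v_{3}  →  sig = (2;(1))
  P={7,9}:  v_{7} + v_{9} = v_{1} + v_{5}  →  sig = (2;(1,1))
  P={0,9}:  v_{0} + v_{9} = v_{1} + v_{2} + v_{6}  →  sig = (2;(1,1,1))
  P={3,7}:  v_{3} + v_{7} = v_{1} + v_{2} + v_{5}  →  sig = (2;(1,1,1))
  P={8,9}:  v_{8} + v_{9} = v_{2} + v_{5} + v_{6}  →  sig = (2;(1,1,1))
  P={0,3}:  v_{0} + v_{3} = v_{1} + 2·v_{2} + v_{6}  →  sig = (2;(1,1,2))
  P={3,8}:  v_{3} + v_{8} = 2·v_{2} + v_{5} + v_{6}  →  sig = (2;(1,1,2))
  P={4,7}:  v_{4} + v_{7} = 2·v_{1} + v_{2} + v_{5}  →  sig = (2;(1,1,2))
  P={0,4}:  v_{0} + v_{4} = 2·v_{1} + 2·v_{2} + v_{6}  →  sig = (2;(1,2,2))
  P={2,6,7}:  v_{2} + v_{6} + v_{7} = 0  →  sig = (3;())
  P={4,5,6}:  v_{4} + v_{5} + v_{6} = 2·v_{9}  →  sig = (3;(2))
  P={1,2,5,6}:  v_{1} + v_{2} + v_{5} + v_{6} = v_{9}  →  sig = (4;(1))

so the primitive-relation signature multiset is
{ (2;()) ×2,  (2;(1)) ×3,  (2;(1,1)),  (2;(1,1,1)) ×3,  (2;(1,1,2)) ×3,  (2;(1,2,2)),  (3;()),  (3;(2)),  (4;(1)) }


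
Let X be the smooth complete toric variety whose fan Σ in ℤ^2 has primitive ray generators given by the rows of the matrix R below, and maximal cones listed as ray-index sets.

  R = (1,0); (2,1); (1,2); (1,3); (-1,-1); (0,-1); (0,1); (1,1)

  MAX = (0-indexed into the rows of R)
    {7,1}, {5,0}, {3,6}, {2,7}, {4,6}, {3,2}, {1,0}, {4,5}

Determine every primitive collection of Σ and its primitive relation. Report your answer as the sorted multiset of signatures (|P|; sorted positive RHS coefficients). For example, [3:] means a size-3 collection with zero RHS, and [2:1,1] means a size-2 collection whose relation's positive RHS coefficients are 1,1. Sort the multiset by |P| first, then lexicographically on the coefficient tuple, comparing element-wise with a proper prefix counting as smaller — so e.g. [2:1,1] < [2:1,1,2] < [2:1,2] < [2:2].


|primitive collections| = 20. Relations:

  P={4,7}:  v_{4} + v_{7} = 0 — sig = [2:]
  P={5,6}:  v_{5} + v_{6} = 0 — sig = [2:]
  P={0,4}:  v_{0} + v_{4} = v_{5} — sig = [2:1]
  P={0,6}:  v_{0} + v_{6} = v_{7} — sig = [2:1]
  P={0,7}:  v_{0} + v_{7} = v_{1} — sig = [2:1]
  P={1,4}:  v_{1} + v_{4} = v_{0} — sig = [2:1]
  P={2,4}:  v_{2} + v_{4} = v_{6} — sig = [2:1]
  P={2,5}:  v_{2} + v_{5} = v_{7} — sig = [2:1]
  P={2,6}:  v_{2} + v_{6} = v_{3} — sig = [2:1]
  P={3,5}:  v_{3} + v_{5} = v_{2} — sig = [2:1]
  P={5,7}:  v_{5} + v_{7} = v_{0} — sig = [2:1]
  P={6,7}:  v_{6} + v_{7} = v_{2} — sig = [2:1]
  P={0,3}:  v_{0} + v_{3} = v_{2} + v_{7} — sig = [2:1,1]
  P={1,3}:  v_{1} + v_{3} = v_{2} + 2·v_{7} — sig = [2:1,2]
  P={0,2}:  v_{0} + v_{2} = 2·v_{7} — sig = [2:2]
  P={1,5}:  v_{1} + v_{5} = 2·v_{0} — sig = [2:2]
  P={1,6}:  v_{1} + v_{6} = 2·v_{7} — sig = [2:2]
  P={3,4}:  v_{3} + v_{4} = 2·v_{6} — sig = [2:2]
  P={3,7}:  v_{3} + v_{7} = 2·v_{2} — sig = [2:2]
  P={1,2}:  v_{1} + v_{2} = 3·v_{7} — sig = [2:3]

Signatures (|P|; sorted positive RHS coefficients), sorted:
    |P|=2: 20 collections, coeffs (), (), (1), (1), (1), (1), (1), (1), (1), (1), (1), (1), (1,1), (1,2), (2), (2), (2), (2), (2), (3)


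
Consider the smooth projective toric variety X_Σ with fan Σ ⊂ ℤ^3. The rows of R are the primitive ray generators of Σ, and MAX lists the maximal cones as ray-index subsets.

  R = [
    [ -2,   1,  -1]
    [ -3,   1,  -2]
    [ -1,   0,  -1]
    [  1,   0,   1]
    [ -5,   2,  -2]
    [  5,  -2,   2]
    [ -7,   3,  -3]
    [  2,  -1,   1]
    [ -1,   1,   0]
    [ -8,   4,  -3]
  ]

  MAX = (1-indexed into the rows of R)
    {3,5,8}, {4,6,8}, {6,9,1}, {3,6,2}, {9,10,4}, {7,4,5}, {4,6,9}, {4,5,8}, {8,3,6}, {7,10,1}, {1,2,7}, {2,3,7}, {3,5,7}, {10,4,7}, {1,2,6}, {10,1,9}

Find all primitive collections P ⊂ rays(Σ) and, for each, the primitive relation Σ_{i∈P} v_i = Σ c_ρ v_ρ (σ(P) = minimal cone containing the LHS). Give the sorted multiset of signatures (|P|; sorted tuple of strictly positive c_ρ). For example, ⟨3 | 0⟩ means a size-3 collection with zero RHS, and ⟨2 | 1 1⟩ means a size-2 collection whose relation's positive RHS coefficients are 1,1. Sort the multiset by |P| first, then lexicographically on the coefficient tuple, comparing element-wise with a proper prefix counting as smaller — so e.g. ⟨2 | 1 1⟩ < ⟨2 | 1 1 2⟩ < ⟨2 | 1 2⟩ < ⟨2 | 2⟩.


21 minimal non-faces of Δ(Σ) (on 10 rays):

  • {1,8}:  v_{1} + v_{8} = 0  →  sig = ⟨2 | 0⟩
  • {3,4}:  v_{3} + v_{4} = 0  →  sig = ⟨2 | 0⟩
  • {5,6}:  v_{5} + v_{6} = 0  →  sig = ⟨2 | 0⟩
  • {1,3}:  v_{1} + v_{3} = v_{2}  →  sig = ⟨2 | 1⟩
  • {1,4}:  v_{1} + v_{4} = v_{9}  →  sig = ⟨2 | 1⟩
  • {1,5}:  v_{1} + v_{5} = v_{7}  →  sig = ⟨2 | 1⟩
  • {2,4}:  v_{2} + v_{4} = v_{1}  →  sig = ⟨2 | 1⟩
  • {2,8}:  v_{2} + v_{8} = v_{3}  →  sig = ⟨2 | 1⟩
  • {3,9}:  v_{3} + v_{9} = v_{1}  →  sig = ⟨2 | 1⟩
  • {6,7}:  v_{6} + v_{7} = v_{1}  →  sig = ⟨2 | 1⟩
  • {7,8}:  v_{7} + v_{8} = v_{5}  →  sig = ⟨2 | 1⟩
  • {7,9}:  v_{7} + v_{9} = v_{10}  →  sig = ⟨2 | 1⟩
  • {8,9}:  v_{8} + v_{9} = v_{4}  →  sig = ⟨2 | 1⟩
  • {2,5}:  v_{2} + v_{5} = v_{3} + v_{7}  →  sig = ⟨2 | 1 1⟩
  • {3,10}:  v_{3} + v_{10} = v_{1} + v_{7}  →  sig = ⟨2 | 1 1⟩
  • {5,9}:  v_{5} + v_{9} = v_{4} + v_{7}  →  sig = ⟨2 | 1 1⟩
  • {6,10}:  v_{6} + v_{10} = v_{1} + v_{9}  →  sig = ⟨2 | 1 1⟩
  • {8,10}:  v_{8} + v_{10} = v_{4} + v_{7}  →  sig = ⟨2 | 1 1⟩
  • {2,10}:  v_{2} + v_{10} = 2·v_{1} + v_{7}  →  sig = ⟨2 | 1 2⟩
  • {5,10}:  v_{5} + v_{10} = v_{4} + 2·v_{7}  →  sig = ⟨2 | 1 2⟩
  • {2,9}:  v_{2} + v_{9} = 2·v_{1}  →  sig = ⟨2 | 2⟩

Sorted signature multiset PRS(X):
[⟨2 | 0⟩, ⟨2 | 0⟩, ⟨2 | 0⟩, ⟨2 | 1⟩, ⟨2 | 1⟩, ⟨2 | 1⟩, ⟨2 | 1⟩, ⟨2 | 1⟩, ⟨2 | 1⟩, ⟨2 | 1⟩, ⟨2 | 1⟩, ⟨2 | 1⟩, ⟨2 | 1⟩, ⟨2 | 1 1⟩, ⟨2 | 1 1⟩, ⟨2 | 1 1⟩, ⟨2 | 1 1⟩, ⟨2 | 1 1⟩, ⟨2 | 1 2⟩, ⟨2 | 1 2⟩, ⟨2 | 2⟩]


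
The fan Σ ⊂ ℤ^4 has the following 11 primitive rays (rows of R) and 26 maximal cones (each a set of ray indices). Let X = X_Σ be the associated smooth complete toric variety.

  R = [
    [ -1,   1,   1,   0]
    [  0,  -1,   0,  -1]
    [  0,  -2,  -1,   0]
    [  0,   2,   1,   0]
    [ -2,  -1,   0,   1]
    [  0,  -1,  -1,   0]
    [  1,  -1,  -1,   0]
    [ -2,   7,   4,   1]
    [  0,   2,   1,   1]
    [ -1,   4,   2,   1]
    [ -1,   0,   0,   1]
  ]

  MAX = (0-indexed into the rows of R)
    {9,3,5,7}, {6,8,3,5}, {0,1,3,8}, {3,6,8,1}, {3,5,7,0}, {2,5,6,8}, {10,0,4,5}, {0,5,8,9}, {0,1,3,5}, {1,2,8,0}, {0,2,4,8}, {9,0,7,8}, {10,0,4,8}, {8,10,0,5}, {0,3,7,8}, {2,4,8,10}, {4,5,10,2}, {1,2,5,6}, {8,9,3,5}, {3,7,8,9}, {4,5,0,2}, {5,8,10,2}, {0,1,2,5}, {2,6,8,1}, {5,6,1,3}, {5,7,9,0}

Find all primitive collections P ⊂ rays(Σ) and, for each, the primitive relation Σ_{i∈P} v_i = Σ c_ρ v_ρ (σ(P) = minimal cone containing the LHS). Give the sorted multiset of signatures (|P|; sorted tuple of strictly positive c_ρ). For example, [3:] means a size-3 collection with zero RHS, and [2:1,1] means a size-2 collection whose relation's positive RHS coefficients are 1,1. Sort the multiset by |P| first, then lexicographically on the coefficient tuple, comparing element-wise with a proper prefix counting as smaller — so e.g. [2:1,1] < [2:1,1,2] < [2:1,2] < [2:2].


The 25 primitive collections of Σ (r=11, n=4):

  {0,6}:  v_{0} + v_{6} = 0 ; sig = [2:]
  {2,3}:  v_{2} + v_{3} = 0 ; sig = [2:]
  {1,9}:  v_{1} + v_{9} = v_{0} + v_{3} ; sig = [2:1,1]
  {1,10}:  v_{1} + v_{10} = v_{0} + v_{2} ; sig = [2:1,1]
  {2,7}:  v_{2} + v_{7} = v_{0} + v_{9} ; sig = [2:1,1]
  {3,4}:  v_{3} + v_{4} = v_{0} + v_{10} ; sig = [2:1,1]
  {4,6}:  v_{4} + v_{6} = v_{2} + v_{10} ; sig = [2:1,1]
  {6,7}:  v_{6} + v_{7} = v_{3} + v_{9} ; sig = [2:1,1]
  {2,9}:  v_{2} + v_{9} = v_{0} + v_{5} + v_{8} ; sig = [2:1,1,1]
  {3,10}:  v_{3} + v_{10} = v_{0} + v_{5} + v_{8} ; sig = [2:1,1,1]
  {6,9}:  v_{6} + v_{9} = v_{3} + v_{5} + v_{8} ; sig = [2:1,1,1]
  {6,10}:  v_{6} + v_{10} = v_{2} + v_{5} + v_{8} ; sig = [2:1,1,1]
  {4,9}:  v_{4} + v_{9} = 2·v_{0} + v_{5} + v_{8} + v_{10} ; sig = [2:1,1,1,2]
  {7,10}:  v_{7} + v_{10} = 2·v_{0} + v_{5} + v_{8} + v_{9} ; sig = [2:1,1,1,2]
  {1,4}:  v_{1} + v_{4} = 2·v_{0} + 2·v_{2} ; sig = [2:2,2]
  {1,7}:  v_{1} + v_{7} = 2·v_{0} + 2·v_{3} ; sig = [2:2,2]
  {9,10}:  v_{9} + v_{10} = 2·v_{0} + 2·v_{5} + 2·v_{8} ; sig = [2:2,2,2]
  {4,7}:  v_{4} + v_{7} = 4·v_{0} + 2·v_{5} + 2·v_{8} ; sig = [2:2,2,4]
  {1,5,8}:  v_{1} + v_{5} + v_{8} = 0 ; sig = [3:]
  {0,2,10}:  v_{0} + v_{2} + v_{10} = v_{4} ; sig = [3:1]
  {0,3,9}:  v_{0} + v_{3} + v_{9} = v_{7} ; sig = [3:1]
  {4,5,8}:  v_{4} + v_{5} + v_{8} = 2·v_{10} ; sig = [3:2]
  {5,7,8}:  v_{5} + v_{7} + v_{8} = 2·v_{9} ; sig = [3:2]
  {0,2,5,8}:  v_{0} + v_{2} + v_{5} + v_{8} = v_{10} ; sig = [4:1]
  {0,3,5,8}:  v_{0} + v_{3} + v_{5} + v_{8} = v_{9} ; sig = [4:1]

Signatures (|P|; sorted positive RHS coefficients), sorted:
{ [2:] ×2,  [2:1,1] ×6,  [2:1,1,1] ×4,  [2:1,1,1,2] ×2,  [2:2,2] ×2,  [2:2,2,2],  [2:2,2,4],  [3:],  [3:1] ×2,  [3:2] ×2,  [4:1] ×2 }


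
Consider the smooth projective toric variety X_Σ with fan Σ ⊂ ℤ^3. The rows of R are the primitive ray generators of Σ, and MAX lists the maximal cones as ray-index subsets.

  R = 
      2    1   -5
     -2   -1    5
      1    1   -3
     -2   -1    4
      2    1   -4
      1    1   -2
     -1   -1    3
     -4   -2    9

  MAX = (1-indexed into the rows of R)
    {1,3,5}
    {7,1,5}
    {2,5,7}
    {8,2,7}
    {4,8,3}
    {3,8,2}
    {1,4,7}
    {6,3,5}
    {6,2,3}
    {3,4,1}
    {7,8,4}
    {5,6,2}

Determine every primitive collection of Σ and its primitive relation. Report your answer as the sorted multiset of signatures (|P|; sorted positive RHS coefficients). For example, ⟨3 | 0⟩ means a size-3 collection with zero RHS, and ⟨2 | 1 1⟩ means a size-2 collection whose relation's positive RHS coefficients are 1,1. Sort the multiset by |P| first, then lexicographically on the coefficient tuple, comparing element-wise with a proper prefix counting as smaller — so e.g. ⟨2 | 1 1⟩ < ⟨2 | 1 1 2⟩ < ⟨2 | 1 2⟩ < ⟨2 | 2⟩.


|primitive collections| = 11. Relations:

  P={1,2}:  v_{1} + v_{2} = 0  so sig = ⟨2 | 0⟩
  P={3,7}:  v_{3} + v_{7} = 0  so sig = ⟨2 | 0⟩
  P={4,5}:  v_{4} + v_{5} = 0  so sig = ⟨2 | 0⟩
  P={1,8}:  v_{1} + v_{8} = v_{4}  so sig = ⟨2 | 1⟩
  P={2,4}:  v_{2} + v_{4} = v_{8}  so sig = ⟨2 | 1⟩
  P={5,8}:  v_{5} + v_{8} = v_{2}  so sig = ⟨2 | 1⟩
  P={1,6}:  v_{1} + v_{6} = v_{3} + v_{5}  so sig = ⟨2 | 1 1⟩
  P={4,6}:  v_{4} + v_{6} = v_{2} + v_{3}  so sig = ⟨2 | 1 1⟩
  P={6,7}:  v_{6} + v_{7} = v_{2} + v_{5}  so sig = ⟨2 | 1 1⟩
  P={6,8}:  v_{6} + v_{8} = 2·v_{2} + v_{3}  so sig = ⟨2 | 1 2⟩
  P={2,3,5}:  v_{2} + v_{3} + v_{5} = v_{6}  so sig = ⟨3 | 1⟩

Sorted signature multiset PRS(X):
    ⟨2 | 0⟩
    ⟨2 | 0⟩
    ⟨2 | 0⟩
    ⟨2 | 1⟩
    ⟨2 | 1⟩
    ⟨2 | 1⟩
    ⟨2 | 1 1⟩
    ⟨2 | 1 1⟩
    ⟨2 | 1 1⟩
    ⟨2 | 1 2⟩
    ⟨3 | 1⟩


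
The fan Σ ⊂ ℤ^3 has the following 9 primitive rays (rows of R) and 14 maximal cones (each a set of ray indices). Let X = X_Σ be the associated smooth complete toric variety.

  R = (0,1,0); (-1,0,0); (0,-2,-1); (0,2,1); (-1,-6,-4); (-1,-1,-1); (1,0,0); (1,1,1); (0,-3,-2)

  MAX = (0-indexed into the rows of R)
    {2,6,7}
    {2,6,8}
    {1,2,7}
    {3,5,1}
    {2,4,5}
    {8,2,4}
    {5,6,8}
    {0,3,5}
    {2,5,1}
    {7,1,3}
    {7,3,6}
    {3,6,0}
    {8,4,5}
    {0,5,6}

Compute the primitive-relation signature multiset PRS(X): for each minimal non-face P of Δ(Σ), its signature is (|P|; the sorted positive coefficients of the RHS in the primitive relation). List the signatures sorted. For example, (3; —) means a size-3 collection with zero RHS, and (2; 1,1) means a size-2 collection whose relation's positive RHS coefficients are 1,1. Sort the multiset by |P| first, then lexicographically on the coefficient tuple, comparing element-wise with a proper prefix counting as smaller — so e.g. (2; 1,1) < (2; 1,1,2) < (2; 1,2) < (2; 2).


Minimal non-faces — 18 found among 9 rays, 14 max cones:

  P={1,6}:  v_{1} + v_{6} = 0  ⇒ sig = (2; —)
  P={2,3}:  v_{2} + v_{3} = 0  ⇒ sig = (2; —)
  P={5,7}:  v_{5} + v_{7} = 0  ⇒ sig = (2; —)
  P={0,1}:  v_{0} + v_{1} = v_{3} + v_{5}  ⇒ sig = (2; 1,1)
  P={0,2}:  v_{0} + v_{2} = v_{5} + v_{6}  ⇒ sig = (2; 1,1)
  P={0,7}:  v_{0} + v_{7} = v_{3} + v_{6}  ⇒ sig = (2; 1,1)
  P={1,8}:  v_{1} + v_{8} = v_{2} + v_{5}  ⇒ sig = (2; 1,1)
  P={3,4}:  v_{3} + v_{4} = v_{5} + v_{8}  ⇒ sig = (2; 1,1)
  P={3,8}:  v_{3} + v_{8} = v_{5} + v_{6}  ⇒ sig = (2; 1,1)
  P={4,7}:  v_{4} + v_{7} = v_{2} + v_{8}  ⇒ sig = (2; 1,1)
  P={7,8}:  v_{7} + v_{8} = v_{2} + v_{6}  ⇒ sig = (2; 1,1)
  P={0,4}:  v_{0} + v_{4} = 2·v_{5} + v_{6} + v_{8}  ⇒ sig = (2; 1,1,2)
  P={4,6}:  v_{4} + v_{6} = 2·v_{8}  ⇒ sig = (2; 2)
  P={0,8}:  v_{0} + v_{8} = 2·v_{5} + 2·v_{6}  ⇒ sig = (2; 2,2)
  P={1,4}:  v_{1} + v_{4} = 2·v_{2} + 2·v_{5}  ⇒ sig = (2; 2,2)
  P={2,5,6}:  v_{2} + v_{5} + v_{6} = v_{8}  ⇒ sig = (3; 1)
  P={2,5,8}:  v_{2} + v_{5} + v_{8} = v_{4}  ⇒ sig = (3; 1)
  P={3,5,6}:  v_{3} + v_{5} + v_{6} = v_{0}  ⇒ sig = (3; 1)

Sorted signature multiset PRS(X):
{ (2; —) ×3,  (2; 1,1) ×8,  (2; 1,1,2),  (2; 2),  (2; 2,2) ×2,  (3; 1) ×3 }


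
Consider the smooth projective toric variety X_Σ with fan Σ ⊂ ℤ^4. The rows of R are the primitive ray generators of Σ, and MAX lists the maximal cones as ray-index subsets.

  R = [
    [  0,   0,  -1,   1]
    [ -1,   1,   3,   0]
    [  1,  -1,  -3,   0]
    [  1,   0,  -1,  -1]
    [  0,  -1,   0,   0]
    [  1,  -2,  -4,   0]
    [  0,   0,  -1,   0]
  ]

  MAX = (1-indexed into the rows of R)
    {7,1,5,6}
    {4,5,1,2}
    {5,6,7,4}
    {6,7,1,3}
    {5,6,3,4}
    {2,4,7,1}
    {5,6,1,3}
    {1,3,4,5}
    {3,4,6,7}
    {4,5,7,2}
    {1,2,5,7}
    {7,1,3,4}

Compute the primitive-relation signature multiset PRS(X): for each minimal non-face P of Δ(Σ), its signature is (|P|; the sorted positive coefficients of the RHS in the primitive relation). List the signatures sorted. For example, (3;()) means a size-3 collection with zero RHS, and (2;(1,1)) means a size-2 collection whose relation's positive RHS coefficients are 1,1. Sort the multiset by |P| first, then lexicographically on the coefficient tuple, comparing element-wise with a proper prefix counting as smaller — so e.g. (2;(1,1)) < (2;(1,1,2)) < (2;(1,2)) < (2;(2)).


Σ has 5 primitive collections:

  {2,3}:  v_{2} + v_{3} = 0  ⟹  sig = (2;())
  {2,6}:  v_{2} + v_{6} = v_{5} + v_{7}  ⟹  sig = (2;(1,1))
  {3,5,7}:  v_{3} + v_{5} + v_{7} = v_{6}  ⟹  sig = (3;(1))
  {1,4,6}:  v_{1} + v_{4} + v_{6} = 2·v_{3}  ⟹  sig = (3;(2))
  {1,4,5,7}:  v_{1} + v_{4} + v_{5} + v_{7} = v_{3}  ⟹  sig = (4;(1))

so the primitive-relation signature multiset is
    (2;())
    (2;(1,1))
    (3;(1))
    (3;(2))
    (4;(1))


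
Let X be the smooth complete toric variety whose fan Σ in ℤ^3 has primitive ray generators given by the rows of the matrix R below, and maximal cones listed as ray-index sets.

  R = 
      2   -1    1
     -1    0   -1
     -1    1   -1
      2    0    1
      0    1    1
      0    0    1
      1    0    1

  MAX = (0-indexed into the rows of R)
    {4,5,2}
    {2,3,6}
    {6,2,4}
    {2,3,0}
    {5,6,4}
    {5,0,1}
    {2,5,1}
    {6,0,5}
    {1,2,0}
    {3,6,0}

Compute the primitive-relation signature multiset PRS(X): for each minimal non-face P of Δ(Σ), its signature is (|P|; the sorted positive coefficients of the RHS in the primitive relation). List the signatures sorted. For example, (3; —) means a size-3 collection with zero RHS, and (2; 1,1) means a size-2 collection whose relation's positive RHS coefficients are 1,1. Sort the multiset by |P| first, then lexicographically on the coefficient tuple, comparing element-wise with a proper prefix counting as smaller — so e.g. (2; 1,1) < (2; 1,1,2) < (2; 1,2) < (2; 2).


|primitive collections| = 9. Relations:

  • {1,6}:  v_{1} + v_{6} = 0  ⟹  sig = (2; —)
  • {1,3}:  v_{1} + v_{3} = v_{0} + v_{2}  ⟹  sig = (2; 1,1)
  • {1,4}:  v_{1} + v_{4} = v_{2} + v_{5}  ⟹  sig = (2; 1,1)
  • {3,4}:  v_{3} + v_{4} = v_{2} + 3·v_{6}  ⟹  sig = (2; 1,3)
  • {0,4}:  v_{0} + v_{4} = 2·v_{6}  ⟹  sig = (2; 2)
  • {3,5}:  v_{3} + v_{5} = 2·v_{6}  ⟹  sig = (2; 2)
  • {0,2,5}:  v_{0} + v_{2} + v_{5} = v_{6}  ⟹  sig = (3; 1)
  • {0,2,6}:  v_{0} + v_{2} + v_{6} = v_{3}  ⟹  sig = (3; 1)
  • {2,5,6}:  v_{2} + v_{5} + v_{6} = v_{4}  ⟹  sig = (3; 1)

Signatures (|P|; sorted positive RHS coefficients), sorted:
[(2; —), (2; 1,1), (2; 1,1), (2; 1,3), (2; 2), (2; 2), (3; 1), (3; 1), (3; 1)]


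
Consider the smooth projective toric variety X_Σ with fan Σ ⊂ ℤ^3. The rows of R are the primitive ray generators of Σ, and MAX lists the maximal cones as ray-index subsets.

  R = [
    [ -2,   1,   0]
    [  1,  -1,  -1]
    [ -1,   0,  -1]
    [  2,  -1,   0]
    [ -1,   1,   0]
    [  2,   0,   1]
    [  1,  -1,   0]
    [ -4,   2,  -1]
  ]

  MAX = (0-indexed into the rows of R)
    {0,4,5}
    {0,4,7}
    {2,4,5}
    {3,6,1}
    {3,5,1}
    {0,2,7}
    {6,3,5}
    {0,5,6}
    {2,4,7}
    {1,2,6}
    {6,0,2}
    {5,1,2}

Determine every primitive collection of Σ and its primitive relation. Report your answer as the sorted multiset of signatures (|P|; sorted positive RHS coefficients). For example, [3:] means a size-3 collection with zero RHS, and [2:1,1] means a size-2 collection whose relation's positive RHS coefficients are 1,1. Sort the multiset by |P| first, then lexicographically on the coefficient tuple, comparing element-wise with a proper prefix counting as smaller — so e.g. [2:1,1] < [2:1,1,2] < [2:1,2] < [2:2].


|primitive collections| = 14. Relations:

  P = {0,3}:  v_{0} + v_{3} = 0  ⇒ sig = [2:]
  P = {4,6}:  v_{4} + v_{6} = 0  ⇒ sig = [2:]
  P = {0,1}:  v_{0} + v_{1} = v_{2}  ⇒ sig = [2:1]
  P = {2,3}:  v_{2} + v_{3} = v_{1}  ⇒ sig = [2:1]
  P = {3,4}:  v_{3} + v_{4} = v_{2} + v_{5}  ⇒ sig = [2:1,1]
  P = {3,7}:  v_{3} + v_{7} = v_{2} + v_{4}  ⇒ sig = [2:1,1]
  P = {6,7}:  v_{6} + v_{7} = v_{0} + v_{2}  ⇒ sig = [2:1,1]
  P = {1,4}:  v_{1} + v_{4} = 2·v_{2} + v_{5}  ⇒ sig = [2:1,2]
  P = {1,7}:  v_{1} + v_{7} = 2·v_{2} + v_{4}  ⇒ sig = [2:1,2]
  P = {5,7}:  v_{5} + v_{7} = 2·v_{4}  ⇒ sig = [2:2]
  P = {0,2,4}:  v_{0} + v_{2} + v_{4} = v_{7}  ⇒ sig = [3:1]
  P = {0,2,5}:  v_{0} + v_{2} + v_{5} = v_{4}  ⇒ sig = [3:1]
  P = {2,5,6}:  v_{2} + v_{5} + v_{6} = v_{3}  ⇒ sig = [3:1]
  P = {1,5,6}:  v_{1} + v_{5} + v_{6} = 2·v_{3}  ⇒ sig = [3:2]

Signatures (|P|; sorted positive RHS coefficients), sorted:
    [2:]
    [2:]
    [2:1]
    [2:1]
    [2:1,1]
    [2:1,1]
    [2:1,1]
    [2:1,2]
    [2:1,2]
    [2:2]
    [3:1]
    [3:1]
    [3:1]
    [3:2]


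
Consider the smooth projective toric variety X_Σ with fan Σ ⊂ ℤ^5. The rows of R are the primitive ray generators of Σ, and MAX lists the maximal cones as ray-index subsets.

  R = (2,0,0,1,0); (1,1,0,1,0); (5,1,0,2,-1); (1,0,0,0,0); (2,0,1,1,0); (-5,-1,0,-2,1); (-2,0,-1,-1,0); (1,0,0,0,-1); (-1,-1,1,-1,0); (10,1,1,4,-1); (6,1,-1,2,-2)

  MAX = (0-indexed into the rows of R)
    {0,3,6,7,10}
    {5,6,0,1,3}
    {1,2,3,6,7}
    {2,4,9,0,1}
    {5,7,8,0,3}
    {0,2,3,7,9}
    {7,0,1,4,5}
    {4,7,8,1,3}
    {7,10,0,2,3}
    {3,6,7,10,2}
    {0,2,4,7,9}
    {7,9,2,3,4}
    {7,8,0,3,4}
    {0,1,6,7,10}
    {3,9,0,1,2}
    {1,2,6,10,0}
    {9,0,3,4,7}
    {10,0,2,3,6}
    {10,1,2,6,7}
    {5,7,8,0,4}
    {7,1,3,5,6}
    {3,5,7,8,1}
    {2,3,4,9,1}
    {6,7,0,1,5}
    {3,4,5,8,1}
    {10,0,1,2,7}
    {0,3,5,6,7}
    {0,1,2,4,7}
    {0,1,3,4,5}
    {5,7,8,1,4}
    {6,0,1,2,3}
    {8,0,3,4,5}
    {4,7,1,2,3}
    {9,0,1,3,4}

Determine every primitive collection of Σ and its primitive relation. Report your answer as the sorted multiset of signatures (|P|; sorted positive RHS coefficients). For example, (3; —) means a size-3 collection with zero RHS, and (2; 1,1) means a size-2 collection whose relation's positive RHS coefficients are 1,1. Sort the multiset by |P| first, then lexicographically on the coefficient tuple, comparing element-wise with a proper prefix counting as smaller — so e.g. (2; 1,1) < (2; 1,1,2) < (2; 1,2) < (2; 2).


Σ has 18 primitive collections:

  P = {2,5}:  v_{2} + v_{5} = 0  →  sig = (2; —)
  P = {4,6}:  v_{4} + v_{6} = 0  →  sig = (2; —)
  P = {2,8}:  v_{2} + v_{8} = v_{3} + v_{4} + v_{7}  →  sig = (2; 1,1,1)
  P = {4,10}:  v_{4} + v_{10} = v_{0} + v_{2} + v_{7}  →  sig = (2; 1,1,1)
  P = {5,9}:  v_{5} + v_{9} = v_{0} + v_{3} + v_{4}  →  sig = (2; 1,1,1)
  P = {5,10}:  v_{5} + v_{10} = v_{0} + v_{6} + v_{7}  →  sig = (2; 1,1,1)
  P = {6,8}:  v_{6} + v_{8} = v_{3} + v_{5} + v_{7}  →  sig = (2; 1,1,1)
  P = {6,9}:  v_{6} + v_{9} = v_{0} + v_{2} + v_{3}  →  sig = (2; 1,1,1)
  P = {8,10}:  v_{8} + v_{10} = v_{0} + v_{3} + 2·v_{7}  →  sig = (2; 1,1,2)
  P = {8,9}:  v_{8} + v_{9} = v_{0} + 2·v_{3} + 2·v_{4} + v_{7}  →  sig = (2; 1,1,2,2)
  P = {9,10}:  v_{9} + v_{10} = 2·v_{0} + 2·v_{2} + v_{3} + v_{7}  →  sig = (2; 1,1,2,2)
  P = {0,1,8}:  v_{0} + v_{1} + v_{8} = v_{4}  →  sig = (3; 1)
  P = {1,3,10}:  v_{1} + v_{3} + v_{10} = 2·v_{2} + v_{6}  →  sig = (3; 1,2)
  P = {1,7,9}:  v_{1} + v_{7} + v_{9} = 2·v_{2} + v_{4}  →  sig = (3; 1,2)
  P = {0,1,3,7}:  v_{0} + v_{1} + v_{3} + v_{7} = v_{2}  →  sig = (4; 1)
  P = {0,2,3,4}:  v_{0} + v_{2} + v_{3} + v_{4} = v_{9}  →  sig = (4; 1)
  P = {0,2,6,7}:  v_{0} + v_{2} + v_{6} + v_{7} = v_{10}  →  sig = (4; 1)
  P = {3,4,5,7}:  v_{3} + v_{4} + v_{5} + v_{7} = v_{8}  →  sig = (4; 1)

Signatures (|P|; sorted positive RHS coefficients), sorted:
    |P|=2: 11 collections, coeffs (), (), (1,1,1), (1,1,1), (1,1,1), (1,1,1), (1,1,1), (1,1,1), (1,1,2), (1,1,2,2), (1,1,2,2)
    |P|=3: 3 collections, coeffs (1), (1,2), (1,2)
    |P|=4: 4 collections, coeffs (1), (1), (1), (1)


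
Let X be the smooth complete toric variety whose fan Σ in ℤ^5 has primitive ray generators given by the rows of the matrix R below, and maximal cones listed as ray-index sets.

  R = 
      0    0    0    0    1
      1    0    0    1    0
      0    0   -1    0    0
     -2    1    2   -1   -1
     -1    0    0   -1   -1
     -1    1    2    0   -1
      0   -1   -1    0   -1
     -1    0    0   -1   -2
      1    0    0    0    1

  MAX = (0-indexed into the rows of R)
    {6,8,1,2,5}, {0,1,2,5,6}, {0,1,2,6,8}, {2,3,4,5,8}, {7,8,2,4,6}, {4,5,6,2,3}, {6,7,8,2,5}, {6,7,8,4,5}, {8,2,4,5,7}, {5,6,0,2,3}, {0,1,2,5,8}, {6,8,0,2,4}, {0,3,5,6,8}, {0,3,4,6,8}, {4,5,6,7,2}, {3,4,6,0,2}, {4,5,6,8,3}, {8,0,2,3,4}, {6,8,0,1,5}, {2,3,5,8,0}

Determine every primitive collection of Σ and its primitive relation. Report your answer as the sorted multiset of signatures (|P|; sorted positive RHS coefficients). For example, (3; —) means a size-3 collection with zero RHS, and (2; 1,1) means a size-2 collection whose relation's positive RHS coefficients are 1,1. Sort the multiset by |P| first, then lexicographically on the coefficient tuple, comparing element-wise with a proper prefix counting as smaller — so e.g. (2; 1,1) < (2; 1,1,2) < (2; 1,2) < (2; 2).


9 collections generate NE(X_Σ); each relation:

  {0,7}:  v_{0} + v_{7} = v_{4} ; sig = (2; 1)
  {1,3}:  v_{1} + v_{3} = v_{5} ; sig = (2; 1)
  {1,4}:  v_{1} + v_{4} = v_{2} + v_{5} + v_{6} + v_{8} ; sig = (2; 1,1,1,1)
  {3,7}:  v_{3} + v_{7} = 2·v_{4} + v_{5} ; sig = (2; 1,2)
  {1,7}:  v_{1} + v_{7} = 2·v_{2} + 2·v_{5} + 2·v_{6} + 2·v_{8} ; sig = (2; 2,2,2,2)
  {0,4,5}:  v_{0} + v_{4} + v_{5} = v_{3} ; sig = (3; 1)
  {2,3,6,8}:  v_{2} + v_{3} + v_{6} + v_{8} = v_{4} ; sig = (4; 1)
  {0,2,5,6,8}:  v_{0} + v_{2} + v_{5} + v_{6} + v_{8} = 0 ; sig = (5; —)
  {2,4,5,6,8}:  v_{2} + v_{4} + v_{5} + v_{6} + v_{8} = v_{7} ; sig = (5; 1)

Sorted signature multiset PRS(X):
    (2; 1)
    (2; 1)
    (2; 1,1,1,1)
    (2; 1,2)
    (2; 2,2,2,2)
    (3; 1)
    (4; 1)
    (5; —)
    (5; 1)


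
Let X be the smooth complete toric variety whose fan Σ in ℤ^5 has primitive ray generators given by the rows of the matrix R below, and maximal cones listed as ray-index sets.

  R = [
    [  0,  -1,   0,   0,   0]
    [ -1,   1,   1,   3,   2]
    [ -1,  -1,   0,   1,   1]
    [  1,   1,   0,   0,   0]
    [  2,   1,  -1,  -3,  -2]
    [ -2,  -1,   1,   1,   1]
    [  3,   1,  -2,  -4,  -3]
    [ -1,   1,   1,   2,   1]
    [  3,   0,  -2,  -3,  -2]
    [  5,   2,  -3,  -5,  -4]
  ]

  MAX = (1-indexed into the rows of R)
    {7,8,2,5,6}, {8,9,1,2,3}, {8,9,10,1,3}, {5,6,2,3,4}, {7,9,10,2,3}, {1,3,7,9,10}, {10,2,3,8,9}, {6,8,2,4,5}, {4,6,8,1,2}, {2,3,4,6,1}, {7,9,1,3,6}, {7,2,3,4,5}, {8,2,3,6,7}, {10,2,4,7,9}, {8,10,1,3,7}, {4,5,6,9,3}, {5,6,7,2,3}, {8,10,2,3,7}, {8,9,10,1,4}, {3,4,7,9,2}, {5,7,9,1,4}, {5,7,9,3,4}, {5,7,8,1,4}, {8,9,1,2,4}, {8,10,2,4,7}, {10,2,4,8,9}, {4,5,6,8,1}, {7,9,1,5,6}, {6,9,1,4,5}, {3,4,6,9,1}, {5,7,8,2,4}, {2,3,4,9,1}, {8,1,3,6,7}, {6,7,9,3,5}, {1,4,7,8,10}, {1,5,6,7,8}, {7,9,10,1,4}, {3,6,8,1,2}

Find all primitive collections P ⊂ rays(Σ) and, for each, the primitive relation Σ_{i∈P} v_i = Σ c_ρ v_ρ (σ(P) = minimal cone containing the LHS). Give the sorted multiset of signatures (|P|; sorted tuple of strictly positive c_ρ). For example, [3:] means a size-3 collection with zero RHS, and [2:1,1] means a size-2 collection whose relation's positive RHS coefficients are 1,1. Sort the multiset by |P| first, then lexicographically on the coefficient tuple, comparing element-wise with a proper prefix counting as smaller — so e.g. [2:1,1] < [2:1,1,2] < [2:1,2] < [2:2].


The 16 primitive collections of Σ (r=10, n=5):

  • {6,10}:  v_{6} + v_{10} = v_{7}  →  sig = [2:1]
  • {5,10}:  v_{5} + v_{10} = v_{4} + 2·v_{7}  →  sig = [2:1,2]
  • {6,8,9}:  v_{6} + v_{8} + v_{9} = 0  →  sig = [3:]
  • {1,2,5}:  v_{1} + v_{2} + v_{5} = v_{4}  →  sig = [3:1]
  • {3,4,8}:  v_{3} + v_{4} + v_{8} = v_{2}  →  sig = [3:1]
  • {4,6,7}:  v_{4} + v_{6} + v_{7} = v_{5}  →  sig = [3:1]
  • {7,8,9}:  v_{7} + v_{8} + v_{9} = v_{10}  →  sig = [3:1]
  • {1,2,7}:  v_{1} + v_{2} + v_{7} = v_{8} + v_{9}  →  sig = [3:1,1]
  • {1,3,5}:  v_{1} + v_{3} + v_{5} = v_{6} + v_{9}  →  sig = [3:1,1]
  • {2,6,9}:  v_{2} + v_{6} + v_{9} = v_{3} + v_{4}  →  sig = [3:1,1]
  • {5,8,9}:  v_{5} + v_{8} + v_{9} = v_{4} + v_{7}  →  sig = [3:1,1]
  • {3,4,10}:  v_{3} + v_{4} + v_{10} = v_{2} + v_{7} + v_{9}  →  sig = [3:1,1,1]
  • {3,5,8}:  v_{3} + v_{5} + v_{8} = v_{2} + v_{6} + v_{7}  →  sig = [3:1,1,1]
  • {2,5,9}:  v_{2} + v_{5} + v_{9} = v_{3} + 2·v_{4} + v_{7}  →  sig = [3:1,1,2]
  • {1,2,10}:  v_{1} + v_{2} + v_{10} = 2·v_{8} + 2·v_{9}  →  sig = [3:2,2]
  • {1,3,4,7}:  v_{1} + v_{3} + v_{4} + v_{7} = v_{9}  →  sig = [4:1]

Sorted signature multiset PRS(X):
[[2:1], [2:1,2], [3:], [3:1], [3:1], [3:1], [3:1], [3:1,1], [3:1,1], [3:1,1], [3:1,1], [3:1,1,1], [3:1,1,1], [3:1,1,2], [3:2,2], [4:1]]


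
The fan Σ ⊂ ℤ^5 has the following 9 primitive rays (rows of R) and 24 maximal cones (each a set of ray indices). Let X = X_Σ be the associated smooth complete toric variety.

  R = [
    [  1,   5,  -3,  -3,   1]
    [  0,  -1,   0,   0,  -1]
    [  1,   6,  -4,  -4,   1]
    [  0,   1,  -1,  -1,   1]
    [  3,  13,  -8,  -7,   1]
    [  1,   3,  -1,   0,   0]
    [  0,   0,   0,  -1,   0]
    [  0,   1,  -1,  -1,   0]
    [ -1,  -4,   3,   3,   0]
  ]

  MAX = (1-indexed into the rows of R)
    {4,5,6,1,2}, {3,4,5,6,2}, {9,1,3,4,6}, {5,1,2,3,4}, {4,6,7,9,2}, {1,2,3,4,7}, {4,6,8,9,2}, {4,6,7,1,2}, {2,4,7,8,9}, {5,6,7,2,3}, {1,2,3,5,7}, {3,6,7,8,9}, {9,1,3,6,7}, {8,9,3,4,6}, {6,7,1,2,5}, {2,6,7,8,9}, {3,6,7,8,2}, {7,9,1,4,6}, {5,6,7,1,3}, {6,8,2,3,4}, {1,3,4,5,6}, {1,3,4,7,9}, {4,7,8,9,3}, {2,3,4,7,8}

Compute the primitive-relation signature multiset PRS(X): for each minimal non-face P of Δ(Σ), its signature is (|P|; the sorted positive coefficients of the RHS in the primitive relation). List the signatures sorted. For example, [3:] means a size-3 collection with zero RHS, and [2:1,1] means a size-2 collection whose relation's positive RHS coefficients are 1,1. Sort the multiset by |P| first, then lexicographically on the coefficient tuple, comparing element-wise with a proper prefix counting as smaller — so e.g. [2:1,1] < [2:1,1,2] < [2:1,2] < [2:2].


Σ has 9 primitive collections:

  {1,8}:  v_{1} + v_{8} = v_{3}  ⇒ sig = [2:1]
  {5,9}:  v_{5} + v_{9} = v_{3} + v_{6}  ⇒ sig = [2:1,1]
  {5,8}:  v_{5} + v_{8} = v_{2} + 2·v_{3} + v_{6}  ⇒ sig = [2:1,1,2]
  {1,2,9}:  v_{1} + v_{2} + v_{9} = 0  ⇒ sig = [3:]
  {2,3,9}:  v_{2} + v_{3} + v_{9} = v_{8}  ⇒ sig = [3:1]
  {4,5,7}:  v_{4} + v_{5} + v_{7} = 3·v_{1} + v_{2}  ⇒ sig = [3:1,3]
  {1,2,3,6}:  v_{1} + v_{2} + v_{3} + v_{6} = v_{5}  ⇒ sig = [4:1]
  {4,6,7,8}:  v_{4} + v_{6} + v_{7} + v_{8} = v_{1}  ⇒ sig = [4:1]
  {3,4,6,7}:  v_{3} + v_{4} + v_{6} + v_{7} = 2·v_{1}  ⇒ sig = [4:2]

so the primitive-relation signature multiset is
    [2:1]
    [2:1,1]
    [2:1,1,2]
    [3:]
    [3:1]
    [3:1,3]
    [4:1]
    [4:1]
    [4:2]


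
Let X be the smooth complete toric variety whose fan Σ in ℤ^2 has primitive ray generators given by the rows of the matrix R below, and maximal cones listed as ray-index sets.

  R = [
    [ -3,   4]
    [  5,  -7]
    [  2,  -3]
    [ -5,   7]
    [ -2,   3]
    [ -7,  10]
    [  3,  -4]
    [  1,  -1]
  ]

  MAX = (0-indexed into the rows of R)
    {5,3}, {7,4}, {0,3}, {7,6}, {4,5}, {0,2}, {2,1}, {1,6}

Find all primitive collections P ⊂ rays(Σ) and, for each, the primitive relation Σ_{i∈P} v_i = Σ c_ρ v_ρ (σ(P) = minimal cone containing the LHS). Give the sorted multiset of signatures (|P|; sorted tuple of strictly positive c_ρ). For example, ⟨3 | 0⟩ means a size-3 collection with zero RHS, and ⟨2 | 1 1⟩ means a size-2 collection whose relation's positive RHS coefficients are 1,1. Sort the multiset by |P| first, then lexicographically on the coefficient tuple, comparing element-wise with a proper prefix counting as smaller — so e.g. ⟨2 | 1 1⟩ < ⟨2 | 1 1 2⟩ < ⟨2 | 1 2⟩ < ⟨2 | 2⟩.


Δ(Σ) — 8 vertices, 20 min non-faces:

  P={0,6}:  v_{0} + v_{6} = 0  ⇒ sig = ⟨2 | 0⟩
  P={1,3}:  v_{1} + v_{3} = 0  ⇒ sig = ⟨2 | 0⟩
  P={2,4}:  v_{2} + v_{4} = 0  ⇒ sig = ⟨2 | 0⟩
  P={0,1}:  v_{0} + v_{1} = v_{2}  ⇒ sig = ⟨2 | 1⟩
  P={0,4}:  v_{0} + v_{4} = v_{3}  ⇒ sig = ⟨2 | 1⟩
  P={0,7}:  v_{0} + v_{7} = v_{4}  ⇒ sig = ⟨2 | 1⟩
  P={1,4}:  v_{1} + v_{4} = v_{6}  ⇒ sig = ⟨2 | 1⟩
  P={1,5}:  v_{1} + v_{5} = v_{4}  ⇒ sig = ⟨2 | 1⟩
  P={2,3}:  v_{2} + v_{3} = v_{0}  ⇒ sig = ⟨2 | 1⟩
  P={2,5}:  v_{2} + v_{5} = v_{3}  ⇒ sig = ⟨2 | 1⟩
  P={2,6}:  v_{2} + v_{6} = v_{1}  ⇒ sig = ⟨2 | 1⟩
  P={2,7}:  v_{2} + v_{7} = v_{6}  ⇒ sig = ⟨2 | 1⟩
  P={3,4}:  v_{3} + v_{4} = v_{5}  ⇒ sig = ⟨2 | 1⟩
  P={3,6}:  v_{3} + v_{6} = v_{4}  ⇒ sig = ⟨2 | 1⟩
  P={4,6}:  v_{4} + v_{6} = v_{7}  ⇒ sig = ⟨2 | 1⟩
  P={0,5}:  v_{0} + v_{5} = 2·v_{3}  ⇒ sig = ⟨2 | 2⟩
  P={1,7}:  v_{1} + v_{7} = 2·v_{6}  ⇒ sig = ⟨2 | 2⟩
  P={3,7}:  v_{3} + v_{7} = 2·v_{4}  ⇒ sig = ⟨2 | 2⟩
  P={5,6}:  v_{5} + v_{6} = 2·v_{4}  ⇒ sig = ⟨2 | 2⟩
  P={5,7}:  v_{5} + v_{7} = 3·v_{4}  ⇒ sig = ⟨2 | 3⟩

Signatures (|P|; sorted positive RHS coefficients), sorted:
{ ⟨2 | 0⟩ ×3,  ⟨2 | 1⟩ ×12,  ⟨2 | 2⟩ ×4,  ⟨2 | 3⟩ }


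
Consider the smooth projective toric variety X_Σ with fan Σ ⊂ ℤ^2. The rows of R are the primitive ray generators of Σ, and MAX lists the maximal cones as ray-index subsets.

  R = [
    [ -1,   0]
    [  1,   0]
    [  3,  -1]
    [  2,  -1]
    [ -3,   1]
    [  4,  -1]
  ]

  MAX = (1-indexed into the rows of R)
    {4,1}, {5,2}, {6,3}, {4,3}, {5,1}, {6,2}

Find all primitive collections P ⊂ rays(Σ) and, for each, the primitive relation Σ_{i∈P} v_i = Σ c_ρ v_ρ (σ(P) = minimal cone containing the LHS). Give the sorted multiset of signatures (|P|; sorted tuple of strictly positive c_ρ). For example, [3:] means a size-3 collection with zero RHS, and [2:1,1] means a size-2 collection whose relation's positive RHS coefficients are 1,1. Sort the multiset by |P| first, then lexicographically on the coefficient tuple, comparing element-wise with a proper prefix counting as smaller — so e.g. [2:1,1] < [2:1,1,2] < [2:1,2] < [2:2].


Σ has 9 primitive collections:

  {1,2}:  v_{1} + v_{2} = 0  ⇒ sig = [2:]
  {3,5}:  v_{3} + v_{5} = 0  ⇒ sig = [2:]
  {1,3}:  v_{1} + v_{3} = v_{4}  ⇒ sig = [2:1]
  {1,6}:  v_{1} + v_{6} = v_{3}  ⇒ sig = [2:1]
  {2,3}:  v_{2} + v_{3} = v_{6}  ⇒ sig = [2:1]
  {2,4}:  v_{2} + v_{4} = v_{3}  ⇒ sig = [2:1]
  {4,5}:  v_{4} + v_{5} = v_{1}  ⇒ sig = [2:1]
  {5,6}:  v_{5} + v_{6} = v_{2}  ⇒ sig = [2:1]
  {4,6}:  v_{4} + v_{6} = 2·v_{3}  ⇒ sig = [2:2]

Sorted signature multiset PRS(X):
    |P|=2: 9 collections, coeffs (), (), (1), (1), (1), (1), (1), (1), (2)


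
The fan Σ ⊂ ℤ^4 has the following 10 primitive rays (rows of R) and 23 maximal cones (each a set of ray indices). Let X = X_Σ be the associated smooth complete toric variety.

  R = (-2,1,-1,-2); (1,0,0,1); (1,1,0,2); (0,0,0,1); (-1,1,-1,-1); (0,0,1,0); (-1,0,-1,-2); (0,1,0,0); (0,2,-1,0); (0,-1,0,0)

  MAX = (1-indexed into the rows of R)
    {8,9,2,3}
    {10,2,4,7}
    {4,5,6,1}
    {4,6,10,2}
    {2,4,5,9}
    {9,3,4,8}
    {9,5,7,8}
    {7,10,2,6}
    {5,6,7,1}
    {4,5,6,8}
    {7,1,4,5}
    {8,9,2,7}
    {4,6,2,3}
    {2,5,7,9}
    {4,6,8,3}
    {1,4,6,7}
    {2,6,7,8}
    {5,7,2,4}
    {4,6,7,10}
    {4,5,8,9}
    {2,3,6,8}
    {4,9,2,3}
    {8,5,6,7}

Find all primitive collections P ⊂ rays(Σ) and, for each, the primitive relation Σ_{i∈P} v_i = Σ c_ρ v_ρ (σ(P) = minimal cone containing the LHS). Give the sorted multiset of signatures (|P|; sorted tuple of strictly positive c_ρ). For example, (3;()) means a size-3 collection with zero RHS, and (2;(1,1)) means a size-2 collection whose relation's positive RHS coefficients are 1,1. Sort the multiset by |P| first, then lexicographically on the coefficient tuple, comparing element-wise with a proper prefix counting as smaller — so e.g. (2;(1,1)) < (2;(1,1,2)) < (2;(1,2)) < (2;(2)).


19 collections generate NE(X_Σ); each relation:

  {8,10}:  v_{8} + v_{10} = 0 ; sig = (2;())
  {1,2}:  v_{1} + v_{2} = v_{5} ; sig = (2;(1))
  {3,5}:  v_{3} + v_{5} = v_{4} + v_{9} ; sig = (2;(1,1))
  {3,7}:  v_{3} + v_{7} = v_{2} + v_{5} ; sig = (2;(1,1))
  {3,10}:  v_{3} + v_{10} = v_{2} + v_{4} ; sig = (2;(1,1))
  {5,10}:  v_{5} + v_{10} = v_{4} + v_{7} ; sig = (2;(1,1))
  {9,10}:  v_{9} + v_{10} = v_{2} + v_{5} ; sig = (2;(1,1))
  {1,3}:  v_{1} + v_{3} = v_{4} + v_{5} + v_{8} ; sig = (2;(1,1,1))
  {1,8}:  v_{1} + v_{8} = 2·v_{5} + v_{6} ; sig = (2;(1,2))
  {1,9}:  v_{1} + v_{9} = 2·v_{5} + v_{8} ; sig = (2;(1,2))
  {1,10}:  v_{1} + v_{10} = 2·v_{4} + v_{6} + 2·v_{7} ; sig = (2;(1,2,2))
  {6,9}:  v_{6} + v_{9} = 2·v_{8} ; sig = (2;(2))
  {2,4,8}:  v_{2} + v_{4} + v_{8} = v_{3} ; sig = (3;(1))
  {2,5,6}:  v_{2} + v_{5} + v_{6} = v_{8} ; sig = (3;(1))
  {2,5,8}:  v_{2} + v_{5} + v_{8} = v_{9} ; sig = (3;(1))
  {4,7,8}:  v_{4} + v_{7} + v_{8} = v_{5} ; sig = (3;(1))
  {4,7,9}:  v_{4} + v_{7} + v_{9} = v_{2} + 2·v_{5} ; sig = (3;(1,2))
  {2,4,6,7}:  v_{2} + v_{4} + v_{6} + v_{7} = 0 ; sig = (4;())
  {4,5,6,7}:  v_{4} + v_{5} + v_{6} + v_{7} = v_{1} ; sig = (4;(1))

Sorted signature multiset PRS(X):
    (2;())
    (2;(1))
    (2;(1,1))
    (2;(1,1))
    (2;(1,1))
    (2;(1,1))
    (2;(1,1))
    (2;(1,1,1))
    (2;(1,2))
    (2;(1,2))
    (2;(1,2,2))
    (2;(2))
    (3;(1))
    (3;(1))
    (3;(1))
    (3;(1))
    (3;(1,2))
    (4;())
    (4;(1))


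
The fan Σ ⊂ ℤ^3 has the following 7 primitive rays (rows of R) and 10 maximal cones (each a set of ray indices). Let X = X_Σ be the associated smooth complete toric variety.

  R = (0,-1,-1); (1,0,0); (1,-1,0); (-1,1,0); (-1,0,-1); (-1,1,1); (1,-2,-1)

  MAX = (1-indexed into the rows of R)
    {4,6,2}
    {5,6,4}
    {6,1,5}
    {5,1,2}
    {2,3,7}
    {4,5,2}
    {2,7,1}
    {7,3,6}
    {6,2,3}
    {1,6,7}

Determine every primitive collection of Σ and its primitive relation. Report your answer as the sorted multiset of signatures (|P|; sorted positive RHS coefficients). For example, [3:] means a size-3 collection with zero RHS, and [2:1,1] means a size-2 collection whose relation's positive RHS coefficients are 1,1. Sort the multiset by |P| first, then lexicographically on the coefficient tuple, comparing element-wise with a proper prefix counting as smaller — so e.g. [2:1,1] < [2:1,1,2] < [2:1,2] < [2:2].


The 9 primitive collections of Σ (r=7, n=3):

  {3,4}:  v_{3} + v_{4} = 0 — sig = [2:]
  {1,3}:  v_{1} + v_{3} = v_{7} — sig = [2:1]
  {1,4}:  v_{1} + v_{4} = v_{5} — sig = [2:1]
  {3,5}:  v_{3} + v_{5} = v_{1} — sig = [2:1]
  {4,7}:  v_{4} + v_{7} = v_{1} — sig = [2:1]
  {5,7}:  v_{5} + v_{7} = 2·v_{1} — sig = [2:2]
  {1,2,6}:  v_{1} + v_{2} + v_{6} = 0 — sig = [3:]
  {2,5,6}:  v_{2} + v_{5} + v_{6} = v_{4} — sig = [3:1]
  {2,6,7}:  v_{2} + v_{6} + v_{7} = v_{3} — sig = [3:1]

so the primitive-relation signature multiset is
[[2:], [2:1], [2:1], [2:1], [2:1], [2:2], [3:], [3:1], [3:1]]
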